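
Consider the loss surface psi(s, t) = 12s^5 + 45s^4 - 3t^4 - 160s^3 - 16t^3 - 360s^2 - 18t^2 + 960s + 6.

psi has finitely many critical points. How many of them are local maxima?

psi separates as a function of s plus a function of t, so ∇psi=0 decouples.
∂psi/∂s = 60(s - 2)(s - 1)(s + 2)(s + 4) = 0 at s ∈ {-4, -2, 1, 2}; ∂psi/∂t = -12t(t + 1)(t + 3) = 0 at t ∈ {-3, -1, 0}.
The Hessian is diagonal: diag(psi_ss, psi_tt). Second derivatives: psi_ss(-4)=-3600, psi_ss(-2)=1440, psi_ss(1)=-900, psi_ss(2)=1440; psi_tt(-3)=-72, psi_tt(-1)=24, psi_tt(0)=-36.
Local maxima occur where both diagonal entries negative: (-4, -3), (-4, 0), (1, -3), (1, 0). Count: 4.

4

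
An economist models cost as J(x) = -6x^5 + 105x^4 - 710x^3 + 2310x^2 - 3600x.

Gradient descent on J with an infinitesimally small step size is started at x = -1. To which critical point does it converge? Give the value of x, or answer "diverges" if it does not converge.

J'(x) = -30(x - 5)(x - 4)(x - 3)(x - 2), so J'(-1) = -10800.
Gradient descent moves in the -J' direction, i.e. x is increasing.
The nearest critical point in that direction is x = 2, where J'' = 180 > 0 (a local minimum). The iterate converges there.

2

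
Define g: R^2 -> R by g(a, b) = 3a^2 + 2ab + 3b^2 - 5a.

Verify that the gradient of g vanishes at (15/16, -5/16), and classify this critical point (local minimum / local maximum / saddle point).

local minimum

∇g = (6a + 2b - 5, 2a + 6b); substituting (15/16, -5/16) gives ∇g = (0, 0), so (15/16, -5/16) is indeed a critical point.
The Hessian of g is constant: H = [[6, 2], [2, 6]].
det(H) = 6·6 − 2² = 32.
det(H) > 0 and tr(H) = 12 > 0, so H is positive definite and the point is a local minimum.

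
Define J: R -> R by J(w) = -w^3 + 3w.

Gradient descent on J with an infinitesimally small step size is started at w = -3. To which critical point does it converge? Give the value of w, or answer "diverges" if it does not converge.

J'(w) = -3(w - 1)(w + 1), so J'(-3) = -24.
Gradient descent moves in the -J' direction, i.e. w is increasing.
The nearest critical point in that direction is w = -1, where J'' = 6 > 0 (a local minimum). The iterate converges there.

-1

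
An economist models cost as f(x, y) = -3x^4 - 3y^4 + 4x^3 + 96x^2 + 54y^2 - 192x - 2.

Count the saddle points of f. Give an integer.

4

f separates as a function of x plus a function of y, so ∇f=0 decouples.
∂f/∂x = -12(x - 4)(x - 1)(x + 4) = 0 at x ∈ {-4, 1, 4}; ∂f/∂y = -12y(y - 3)(y + 3) = 0 at y ∈ {-3, 0, 3}.
The Hessian is diagonal: diag(f_xx, f_yy). Second derivatives: f_xx(-4)=-480, f_xx(1)=180, f_xx(4)=-288; f_yy(-3)=-216, f_yy(0)=108, f_yy(3)=-216.
Saddle points occur where the two diagonal entries have opposite signs: (-4, 0), (1, -3), (1, 3), (4, 0). Count: 4.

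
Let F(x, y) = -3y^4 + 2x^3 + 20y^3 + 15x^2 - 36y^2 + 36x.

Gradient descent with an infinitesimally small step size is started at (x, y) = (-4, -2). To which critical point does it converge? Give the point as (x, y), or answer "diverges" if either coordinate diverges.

diverges

F is separable, so gradient descent decouples: x follows -∂F/∂x, y follows -∂F/∂y.
∂F/∂x = 6(x + 2)(x + 3); at x=-4 this is 12, so x decreases.
∂F/∂y = -12y(y - 3)(y - 2); at y=-2 this is 480, so y decreases.
The x-coordinate has no critical point in that direction and runs off to infinity.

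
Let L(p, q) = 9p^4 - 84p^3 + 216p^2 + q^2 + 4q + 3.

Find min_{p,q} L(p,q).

L(p,q) separates as A(p) + B(q) + 3, so its minimum is min A + min B + 3.
A'(p) = 36p(p - 4)(p - 3) vanishes at p ∈ {0, 3, 4}; B'(q) = 2q + 4 vanishes at q ∈ {-2}.
Local minima of A (where A''>0): A(0)=0, A(4)=384. Local minima of B: B(-2)=-4.
So the global minimum of L is A(0) + B(-2) + 3 = 0 − 4 + 3 = -1, attained at (0, -2).

-1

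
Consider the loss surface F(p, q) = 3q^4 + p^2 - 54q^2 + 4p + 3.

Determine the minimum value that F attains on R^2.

-244

F(p,q) separates as A(p) + B(q) + 3, so its minimum is min A + min B + 3.
A'(p) = 2p + 4 vanishes at p ∈ {-2}; B'(q) = 12q(q - 3)(q + 3) vanishes at q ∈ {-3, 0, 3}.
Local minima of A (where A''>0): A(-2)=-4. Local minima of B: B(-3)=-243, B(3)=-243.
So the global minimum of F is A(-2) + B(-3) + 3 = -4 − 243 + 3 = -244, attained at (-2, -3).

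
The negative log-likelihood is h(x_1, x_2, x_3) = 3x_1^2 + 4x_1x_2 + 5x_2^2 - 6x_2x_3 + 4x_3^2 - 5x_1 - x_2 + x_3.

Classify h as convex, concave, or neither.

h is quadratic, so its Hessian is the constant matrix H = [[6, 4, 0], [4, 10, -6], [0, -6, 8]].
Leading principal minors: 6, 44, 136.
All positive ⇒ H ≻ 0 ⇒ convex.

convex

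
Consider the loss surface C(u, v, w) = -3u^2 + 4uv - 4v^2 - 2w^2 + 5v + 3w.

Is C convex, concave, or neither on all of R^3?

C is quadratic, so its Hessian is the constant matrix H = [[-6, 4, 0], [4, -8, 0], [0, 0, -4]].
Leading principal minors: -6, 32, -128.
Signs alternate −, +, − ⇒ H ≺ 0 ⇒ concave.

concave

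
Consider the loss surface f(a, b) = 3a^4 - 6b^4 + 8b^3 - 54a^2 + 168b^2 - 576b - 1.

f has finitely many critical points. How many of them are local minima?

f separates as a function of a plus a function of b, so ∇f=0 decouples.
∂f/∂a = 12a(a - 3)(a + 3) = 0 at a ∈ {-3, 0, 3}; ∂f/∂b = -24(b - 3)(b - 2)(b + 4) = 0 at b ∈ {-4, 2, 3}.
The Hessian is diagonal: diag(f_aa, f_bb). Second derivatives: f_aa(-3)=216, f_aa(0)=-108, f_aa(3)=216; f_bb(-4)=-1008, f_bb(2)=144, f_bb(3)=-168.
Local minima occur where both diagonal entries positive: (-3, 2), (3, 2). Count: 2.

2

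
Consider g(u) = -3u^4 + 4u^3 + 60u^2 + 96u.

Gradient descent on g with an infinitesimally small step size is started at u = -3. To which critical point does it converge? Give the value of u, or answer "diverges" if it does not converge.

diverges

g'(u) = -12(u - 4)(u + 1)(u + 2), so g'(-3) = 168.
Gradient descent moves in the -g' direction, i.e. u is decreasing.
There is no critical point below u=-3, and g' keeps the same sign, so the iterate runs off to −∞.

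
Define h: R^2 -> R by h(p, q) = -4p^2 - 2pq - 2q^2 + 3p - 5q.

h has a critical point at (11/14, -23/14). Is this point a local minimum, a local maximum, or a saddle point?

The Hessian of h is constant: H = [[-8, -2], [-2, -4]].
det(H) = (-8)·(-4) − (-2)² = 28.
det(H) > 0 and tr(H) = -12 < 0, so H is negative definite and the point is a local maximum.

local maximum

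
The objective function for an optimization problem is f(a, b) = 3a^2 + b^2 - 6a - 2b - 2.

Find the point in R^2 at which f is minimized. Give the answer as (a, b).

f(a,b) separates as P(a) + Q(b) − 2, so its minimum is min P + min Q − 2.
P'(a) = 6a - 6 vanishes at a ∈ {1}; Q'(b) = 2b - 2 vanishes at b ∈ {1}.
Local minima of P (where P''>0): P(1)=-3. Local minima of Q: Q(1)=-1.
So the global minimum of f is P(1) + Q(1) − 2 = -3 − 1 − 2 = -6, attained at (1, 1).

(1, 1)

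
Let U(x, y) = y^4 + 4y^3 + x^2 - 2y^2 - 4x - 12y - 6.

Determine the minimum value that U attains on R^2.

U(x,y) separates as P(x) + Q(y) − 6, so its minimum is min P + min Q − 6.
P'(x) = 2x - 4 vanishes at x ∈ {2}; Q'(y) = 4(y - 1)(y + 1)(y + 3) vanishes at y ∈ {-3, -1, 1}.
Local minima of P (where P''>0): P(2)=-4. Local minima of Q: Q(-3)=-9, Q(1)=-9.
So the global minimum of U is P(2) + Q(-3) − 6 = -4 − 9 − 6 = -19, attained at (2, -3).

-19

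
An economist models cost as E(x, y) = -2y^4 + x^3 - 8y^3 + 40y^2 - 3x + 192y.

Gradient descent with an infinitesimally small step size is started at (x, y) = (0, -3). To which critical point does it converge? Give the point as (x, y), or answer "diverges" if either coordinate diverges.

E is separable, so gradient descent decouples: x follows -∂E/∂x, y follows -∂E/∂y.
∂E/∂x = 3(x - 1)(x + 1); at x=0 this is -3, so x increases.
∂E/∂y = -8(y - 3)(y + 2)(y + 4); at y=-3 this is -48, so y increases.
x converges to its nearest critical value 1 (a local min of the x-part); y converges to -2. The iterate converges to (1, -2).

(1, -2)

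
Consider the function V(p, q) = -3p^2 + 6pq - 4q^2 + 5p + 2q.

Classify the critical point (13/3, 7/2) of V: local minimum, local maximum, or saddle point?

local maximum

The Hessian of V is constant: H = [[-6, 6], [6, -8]].
det(H) = (-6)·(-8) − 6² = 12.
det(H) > 0 and tr(H) = -14 < 0, so H is negative definite and the point is a local maximum.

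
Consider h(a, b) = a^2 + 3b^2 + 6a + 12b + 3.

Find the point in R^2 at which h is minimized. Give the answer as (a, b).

h(a,b) separates as P(a) + Q(b) + 3, so its minimum is min P + min Q + 3.
P'(a) = 2a + 6 vanishes at a ∈ {-3}; Q'(b) = 6b + 12 vanishes at b ∈ {-2}.
Local minima of P (where P''>0): P(-3)=-9. Local minima of Q: Q(-2)=-12.
So the global minimum of h is P(-3) + Q(-2) + 3 = -9 − 12 + 3 = -18, attained at (-3, -2).

(-3, -2)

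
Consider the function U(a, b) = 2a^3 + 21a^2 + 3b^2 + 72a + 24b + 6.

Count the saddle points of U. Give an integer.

1

U separates as a function of a plus a function of b, so ∇U=0 decouples.
∂U/∂a = 6(a + 3)(a + 4) = 0 at a ∈ {-4, -3}; ∂U/∂b = 6(b + 4) = 0 at b ∈ {-4}.
The Hessian is diagonal: diag(U_aa, U_bb). Second derivatives: U_aa(-4)=-6, U_aa(-3)=6; U_bb(-4)=6.
Saddle points occur where the two diagonal entries have opposite signs: (-4, -4). Count: 1.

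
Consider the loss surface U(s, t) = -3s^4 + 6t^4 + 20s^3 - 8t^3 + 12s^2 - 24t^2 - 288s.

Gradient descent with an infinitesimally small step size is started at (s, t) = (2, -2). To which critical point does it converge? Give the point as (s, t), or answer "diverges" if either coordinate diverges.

(3, -1)

U is separable, so gradient descent decouples: s follows -∂U/∂s, t follows -∂U/∂t.
∂U/∂s = -12(s - 4)(s - 3)(s + 2); at s=2 this is -96, so s increases.
∂U/∂t = 24t(t - 2)(t + 1); at t=-2 this is -192, so t increases.
s converges to its nearest critical value 3 (a local min of the s-part); t converges to -1. The iterate converges to (3, -1).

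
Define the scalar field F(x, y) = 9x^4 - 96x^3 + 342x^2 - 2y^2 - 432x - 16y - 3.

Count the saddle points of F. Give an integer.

F separates as a function of x plus a function of y, so ∇F=0 decouples.
∂F/∂x = 36(x - 4)(x - 3)(x - 1) = 0 at x ∈ {1, 3, 4}; ∂F/∂y = -4(y + 4) = 0 at y ∈ {-4}.
The Hessian is diagonal: diag(F_xx, F_yy). Second derivatives: F_xx(1)=216, F_xx(3)=-72, F_xx(4)=108; F_yy(-4)=-4.
Saddle points occur where the two diagonal entries have opposite signs: (1, -4), (4, -4). Count: 2.

2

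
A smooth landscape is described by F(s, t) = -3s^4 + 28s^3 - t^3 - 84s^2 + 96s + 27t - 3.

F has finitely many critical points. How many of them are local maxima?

F separates as a function of s plus a function of t, so ∇F=0 decouples.
∂F/∂s = -12(s - 4)(s - 2)(s - 1) = 0 at s ∈ {1, 2, 4}; ∂F/∂t = -3(t - 3)(t + 3) = 0 at t ∈ {-3, 3}.
The Hessian is diagonal: diag(F_ss, F_tt). Second derivatives: F_ss(1)=-36, F_ss(2)=24, F_ss(4)=-72; F_tt(-3)=18, F_tt(3)=-18.
Local maxima occur where both diagonal entries negative: (1, 3), (4, 3). Count: 2.

2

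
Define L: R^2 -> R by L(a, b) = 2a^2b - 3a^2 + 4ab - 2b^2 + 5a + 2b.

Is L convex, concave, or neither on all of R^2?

neither

The term 2a^2b is cubic, so the Hessian is not constant.
∂²L/∂a² = 4b - 6, which takes both signs as b varies (negative for sufficiently negative b). A diagonal entry of the Hessian changing sign means the Hessian is neither positive- nor negative-semidefinite on all of R^2.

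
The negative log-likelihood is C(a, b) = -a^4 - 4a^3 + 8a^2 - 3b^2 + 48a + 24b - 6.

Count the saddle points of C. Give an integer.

1

C separates as a function of a plus a function of b, so ∇C=0 decouples.
∂C/∂a = -4(a - 2)(a + 2)(a + 3) = 0 at a ∈ {-3, -2, 2}; ∂C/∂b = -6(b - 4) = 0 at b ∈ {4}.
The Hessian is diagonal: diag(C_aa, C_bb). Second derivatives: C_aa(-3)=-20, C_aa(-2)=16, C_aa(2)=-80; C_bb(4)=-6.
Saddle points occur where the two diagonal entries have opposite signs: (-2, 4). Count: 1.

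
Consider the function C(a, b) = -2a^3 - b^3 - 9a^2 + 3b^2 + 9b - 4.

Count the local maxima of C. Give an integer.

C separates as a function of a plus a function of b, so ∇C=0 decouples.
∂C/∂a = -6a(a + 3) = 0 at a ∈ {-3, 0}; ∂C/∂b = -3(b - 3)(b + 1) = 0 at b ∈ {-1, 3}.
The Hessian is diagonal: diag(C_aa, C_bb). Second derivatives: C_aa(-3)=18, C_aa(0)=-18; C_bb(-1)=12, C_bb(3)=-12.
Local maxima occur where both diagonal entries negative: (0, 3). Count: 1.

1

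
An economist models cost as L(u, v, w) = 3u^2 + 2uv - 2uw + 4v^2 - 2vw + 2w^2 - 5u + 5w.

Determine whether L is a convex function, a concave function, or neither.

convex

L is quadratic, so its Hessian is the constant matrix H = [[6, 2, -2], [2, 8, -2], [-2, -2, 4]].
Leading principal minors: 6, 44, 136.
All positive ⇒ H ≻ 0 ⇒ convex.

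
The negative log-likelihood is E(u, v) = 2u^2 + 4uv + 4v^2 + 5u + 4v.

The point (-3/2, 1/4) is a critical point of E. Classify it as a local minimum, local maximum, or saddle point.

local minimum

The Hessian of E is constant: H = [[4, 4], [4, 8]].
det(H) = 4·8 − 4² = 16.
det(H) > 0 and tr(H) = 12 > 0, so H is positive definite and the point is a local minimum.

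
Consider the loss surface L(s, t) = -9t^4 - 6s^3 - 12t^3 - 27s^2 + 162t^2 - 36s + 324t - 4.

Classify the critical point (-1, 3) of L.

local maximum

The mixed partial ∂²L/∂s∂t is 0, so the Hessian at any point is diag(L_ss, L_tt) = diag(-18(2s + 3), 36(-3t^2 - 2t + 9)).
At (-1, 3): H = diag(-18, -864).
Both eigenvalues are negative, so H is negative definite: a local maximum.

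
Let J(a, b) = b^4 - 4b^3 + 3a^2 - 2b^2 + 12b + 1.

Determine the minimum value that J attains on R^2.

J(a,b) separates as P(a) + Q(b) + 1, so its minimum is min P + min Q + 1.
P'(a) = 6a vanishes at a ∈ {0}; Q'(b) = 4(b - 3)(b - 1)(b + 1) vanishes at b ∈ {-1, 1, 3}.
Local minima of P (where P''>0): P(0)=0. Local minima of Q: Q(-1)=-9, Q(3)=-9.
So the global minimum of J is P(0) + Q(-1) + 1 = 0 − 9 + 1 = -8, attained at (0, -1).

-8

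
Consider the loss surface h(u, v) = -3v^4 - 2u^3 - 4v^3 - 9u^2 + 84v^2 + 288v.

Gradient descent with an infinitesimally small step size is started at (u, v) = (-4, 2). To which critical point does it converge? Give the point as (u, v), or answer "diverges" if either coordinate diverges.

h is separable, so gradient descent decouples: u follows -∂h/∂u, v follows -∂h/∂v.
∂h/∂u = -6u(u + 3); at u=-4 this is -24, so u increases.
∂h/∂v = -12(v - 4)(v + 2)(v + 3); at v=2 this is 480, so v decreases.
u converges to its nearest critical value -3 (a local min of the u-part); v converges to -2. The iterate converges to (-3, -2).

(-3, -2)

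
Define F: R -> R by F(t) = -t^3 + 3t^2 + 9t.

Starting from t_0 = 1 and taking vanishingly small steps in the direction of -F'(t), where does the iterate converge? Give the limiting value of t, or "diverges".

F'(t) = -3(t - 3)(t + 1), so F'(1) = 12.
Gradient descent moves in the -F' direction, i.e. t is decreasing.
The nearest critical point in that direction is t = -1, where F'' = 12 > 0 (a local minimum). The iterate converges there.

-1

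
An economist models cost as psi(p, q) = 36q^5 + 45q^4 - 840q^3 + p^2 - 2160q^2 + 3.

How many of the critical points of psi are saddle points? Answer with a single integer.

2

psi separates as a function of p plus a function of q, so ∇psi=0 decouples.
∂psi/∂p = 2p = 0 at p ∈ {0}; ∂psi/∂q = 180q(q - 4)(q + 2)(q + 3) = 0 at q ∈ {-3, -2, 0, 4}.
The Hessian is diagonal: diag(psi_pp, psi_qq). Second derivatives: psi_pp(0)=2; psi_qq(-3)=-3780, psi_qq(-2)=2160, psi_qq(0)=-4320, psi_qq(4)=30240.
Saddle points occur where the two diagonal entries have opposite signs: (0, -3), (0, 0). Count: 2.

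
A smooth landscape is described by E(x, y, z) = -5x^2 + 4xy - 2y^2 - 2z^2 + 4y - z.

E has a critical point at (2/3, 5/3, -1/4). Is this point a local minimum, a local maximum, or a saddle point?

local maximum

The Hessian is constant: H = [[-10, 4, 0], [4, -4, 0], [0, 0, -4]].
Leading principal minors: Δ₁ = -10, Δ₂ = 24, Δ₃ = -96.
The minors alternate sign starting negative (−, +, −), so H is negative definite: a local maximum.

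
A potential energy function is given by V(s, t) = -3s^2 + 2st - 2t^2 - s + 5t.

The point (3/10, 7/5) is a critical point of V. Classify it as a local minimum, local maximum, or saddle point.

local maximum

The Hessian of V is constant: H = [[-6, 2], [2, -4]].
det(H) = (-6)·(-4) − 2² = 20.
det(H) > 0 and tr(H) = -10 < 0, so H is negative definite and the point is a local maximum.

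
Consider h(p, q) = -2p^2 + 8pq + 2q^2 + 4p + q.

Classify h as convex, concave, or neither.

h is quadratic, so its Hessian is the constant matrix H = [[-4, 8], [8, 4]].
det(H) = -80, tr(H) = 0.
det(H) < 0, so H is indefinite: neither convex nor concave.

neither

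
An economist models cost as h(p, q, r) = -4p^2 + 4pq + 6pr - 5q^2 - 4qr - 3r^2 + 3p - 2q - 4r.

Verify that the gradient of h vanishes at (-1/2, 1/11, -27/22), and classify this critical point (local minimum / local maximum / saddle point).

∇h = (-8p + 4q + 6r + 3, 4p - 10q - 4r - 2, 6p - 4q - 6r - 4); substituting (-1/2, 1/11, -27/22) gives ∇h = (0, 0, 0), so (-1/2, 1/11, -27/22) is indeed a critical point.
The Hessian is constant: H = [[-8, 4, 6], [4, -10, -4], [6, -4, -6]].
Leading principal minors: Δ₁ = -8, Δ₂ = 64, Δ₃ = -88.
The minors alternate sign starting negative (−, +, −), so H is negative definite: a local maximum.

local maximum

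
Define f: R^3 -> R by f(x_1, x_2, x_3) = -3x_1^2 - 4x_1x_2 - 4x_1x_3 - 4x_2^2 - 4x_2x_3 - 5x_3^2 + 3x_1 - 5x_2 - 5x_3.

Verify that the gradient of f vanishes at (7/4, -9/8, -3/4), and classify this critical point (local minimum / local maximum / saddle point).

local maximum

∇f = (-6x_1 - 4x_2 - 4x_3 + 3, -4x_1 - 8x_2 - 4x_3 - 5, -4x_1 - 4x_2 - 10x_3 - 5); substituting (7/4, -9/8, -3/4) gives ∇f = (0, 0, 0), so (7/4, -9/8, -3/4) is indeed a critical point.
The Hessian is constant: H = [[-6, -4, -4], [-4, -8, -4], [-4, -4, -10]].
Leading principal minors: Δ₁ = -6, Δ₂ = 32, Δ₃ = -224.
The minors alternate sign starting negative (−, +, −), so H is negative definite: a local maximum.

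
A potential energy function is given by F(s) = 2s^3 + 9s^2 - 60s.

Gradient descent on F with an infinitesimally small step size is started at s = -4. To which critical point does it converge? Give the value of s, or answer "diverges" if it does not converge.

2

F'(s) = 6(s - 2)(s + 5), so F'(-4) = -36.
Gradient descent moves in the -F' direction, i.e. s is increasing.
The nearest critical point in that direction is s = 2, where F'' = 42 > 0 (a local minimum). The iterate converges there.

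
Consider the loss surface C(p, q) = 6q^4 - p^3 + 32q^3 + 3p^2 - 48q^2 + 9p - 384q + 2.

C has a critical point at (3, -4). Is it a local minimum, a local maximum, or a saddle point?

saddle point

The mixed partial ∂²C/∂p∂q is 0, so the Hessian at any point is diag(C_pp, C_qq) = diag(6(-p + 1), 24(3q^2 + 8q - 4)).
At (3, -4): H = diag(-12, 288).
The eigenvalues have opposite signs, so H is indefinite: a saddle point.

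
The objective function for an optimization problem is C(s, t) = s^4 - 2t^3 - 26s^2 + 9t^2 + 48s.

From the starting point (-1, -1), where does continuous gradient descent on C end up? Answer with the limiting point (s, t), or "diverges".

(-4, 0)

C is separable, so gradient descent decouples: s follows -∂C/∂s, t follows -∂C/∂t.
∂C/∂s = 4(s - 3)(s - 1)(s + 4); at s=-1 this is 96, so s decreases.
∂C/∂t = -6t(t - 3); at t=-1 this is -24, so t increases.
s converges to its nearest critical value -4 (a local min of the s-part); t converges to 0. The iterate converges to (-4, 0).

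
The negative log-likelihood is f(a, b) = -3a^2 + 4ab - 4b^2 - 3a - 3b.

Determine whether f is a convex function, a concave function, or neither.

concave

f is quadratic, so its Hessian is the constant matrix H = [[-6, 4], [4, -8]].
det(H) = 32, tr(H) = -14.
det(H) > 0 and tr(H) < 0, so H is negative definite everywhere: concave.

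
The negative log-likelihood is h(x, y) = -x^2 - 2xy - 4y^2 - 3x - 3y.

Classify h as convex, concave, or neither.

h is quadratic, so its Hessian is the constant matrix H = [[-2, -2], [-2, -8]].
det(H) = 12, tr(H) = -10.
det(H) > 0 and tr(H) < 0, so H is negative definite everywhere: concave.

concave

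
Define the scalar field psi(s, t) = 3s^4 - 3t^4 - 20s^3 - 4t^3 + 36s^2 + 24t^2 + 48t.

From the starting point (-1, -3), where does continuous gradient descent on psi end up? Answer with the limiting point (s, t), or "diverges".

psi is separable, so gradient descent decouples: s follows -∂psi/∂s, t follows -∂psi/∂t.
∂psi/∂s = 12s(s - 3)(s - 2); at s=-1 this is -144, so s increases.
∂psi/∂t = -12(t - 2)(t + 1)(t + 2); at t=-3 this is 120, so t decreases.
The t-coordinate has no critical point in that direction and runs off to infinity.

diverges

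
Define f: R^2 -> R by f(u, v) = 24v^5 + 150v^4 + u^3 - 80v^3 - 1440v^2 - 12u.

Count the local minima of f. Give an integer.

2

f separates as a function of u plus a function of v, so ∇f=0 decouples.
∂f/∂u = 3(u - 2)(u + 2) = 0 at u ∈ {-2, 2}; ∂f/∂v = 120v(v - 2)(v + 3)(v + 4) = 0 at v ∈ {-4, -3, 0, 2}.
The Hessian is diagonal: diag(f_uu, f_vv). Second derivatives: f_uu(-2)=-12, f_uu(2)=12; f_vv(-4)=-2880, f_vv(-3)=1800, f_vv(0)=-2880, f_vv(2)=7200.
Local minima occur where both diagonal entries positive: (2, -3), (2, 2). Count: 2.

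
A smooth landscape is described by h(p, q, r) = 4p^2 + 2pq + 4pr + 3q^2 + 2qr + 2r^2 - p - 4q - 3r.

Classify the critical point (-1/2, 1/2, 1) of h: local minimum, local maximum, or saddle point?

The Hessian is constant: H = [[8, 2, 4], [2, 6, 2], [4, 2, 4]].
Leading principal minors: Δ₁ = 8, Δ₂ = 44, Δ₃ = 80.
All leading minors are positive, so H is positive definite: a local minimum.

local minimum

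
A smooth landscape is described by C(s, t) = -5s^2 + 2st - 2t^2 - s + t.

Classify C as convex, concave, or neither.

concave

C is quadratic, so its Hessian is the constant matrix H = [[-10, 2], [2, -4]].
det(H) = 36, tr(H) = -14.
det(H) > 0 and tr(H) < 0, so H is negative definite everywhere: concave.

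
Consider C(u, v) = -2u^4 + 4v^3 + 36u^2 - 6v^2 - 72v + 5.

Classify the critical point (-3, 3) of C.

The mixed partial ∂²C/∂u∂v is 0, so the Hessian at any point is diag(C_uu, C_vv) = diag(24(-u^2 + 3), 12(2v - 1)).
At (-3, 3): H = diag(-144, 60).
The eigenvalues have opposite signs, so H is indefinite: a saddle point.

saddle point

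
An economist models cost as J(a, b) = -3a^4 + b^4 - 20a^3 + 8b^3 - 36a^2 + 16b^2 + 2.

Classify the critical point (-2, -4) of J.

local minimum

The mixed partial ∂²J/∂a∂b is 0, so the Hessian at any point is diag(J_aa, J_bb) = diag(-12(3a^2 + 10a + 6), 4(3b^2 + 12b + 8)).
At (-2, -4): H = diag(24, 32).
Both eigenvalues are positive, so H is positive definite: a local minimum.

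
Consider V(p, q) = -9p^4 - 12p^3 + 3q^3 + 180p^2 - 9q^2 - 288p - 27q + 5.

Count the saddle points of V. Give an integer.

V separates as a function of p plus a function of q, so ∇V=0 decouples.
∂V/∂p = -36(p - 2)(p - 1)(p + 4) = 0 at p ∈ {-4, 1, 2}; ∂V/∂q = 9(q - 3)(q + 1) = 0 at q ∈ {-1, 3}.
The Hessian is diagonal: diag(V_pp, V_qq). Second derivatives: V_pp(-4)=-1080, V_pp(1)=180, V_pp(2)=-216; V_qq(-1)=-36, V_qq(3)=36.
Saddle points occur where the two diagonal entries have opposite signs: (-4, 3), (1, -1), (2, 3). Count: 3.

3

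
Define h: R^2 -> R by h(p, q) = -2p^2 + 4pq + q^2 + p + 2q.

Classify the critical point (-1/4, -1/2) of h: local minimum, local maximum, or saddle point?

The Hessian of h is constant: H = [[-4, 4], [4, 2]].
det(H) = (-4)·2 − 4² = -24.
Since det(H) < 0, H is indefinite and the critical point is a saddle point.

saddle point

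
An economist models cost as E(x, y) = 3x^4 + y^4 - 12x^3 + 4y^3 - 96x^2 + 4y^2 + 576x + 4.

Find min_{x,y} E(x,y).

-2300

E(x,y) separates as P(x) + Q(y) + 4, so its minimum is min P + min Q + 4.
P'(x) = 12(x - 4)(x - 3)(x + 4) vanishes at x ∈ {-4, 3, 4}; Q'(y) = 4y(y + 1)(y + 2) vanishes at y ∈ {-2, -1, 0}.
Local minima of P (where P''>0): P(-4)=-2304, P(4)=768. Local minima of Q: Q(-2)=0, Q(0)=0.
So the global minimum of E is P(-4) + Q(-2) + 4 = -2304 + 0 + 4 = -2300, attained at (-4, -2).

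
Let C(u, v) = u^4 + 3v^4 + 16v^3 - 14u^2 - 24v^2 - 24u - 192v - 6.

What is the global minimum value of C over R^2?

C(u,v) separates as P(u) + Q(v) − 6, so its minimum is min P + min Q − 6.
P'(u) = 4(u - 3)(u + 1)(u + 2) vanishes at u ∈ {-2, -1, 3}; Q'(v) = 12(v - 2)(v + 2)(v + 4) vanishes at v ∈ {-4, -2, 2}.
Local minima of P (where P''>0): P(-2)=8, P(3)=-117. Local minima of Q: Q(-4)=128, Q(2)=-304.
So the global minimum of C is P(3) + Q(2) − 6 = -117 − 304 − 6 = -427, attained at (3, 2).

-427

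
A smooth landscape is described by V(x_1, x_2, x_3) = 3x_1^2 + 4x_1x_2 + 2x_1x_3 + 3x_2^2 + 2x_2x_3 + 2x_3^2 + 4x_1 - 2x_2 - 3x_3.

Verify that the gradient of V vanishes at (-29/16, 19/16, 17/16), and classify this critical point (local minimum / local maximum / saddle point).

∇V = (6x_1 + 4x_2 + 2x_3 + 4, 4x_1 + 6x_2 + 2x_3 - 2, 2x_1 + 2x_2 + 4x_3 - 3); substituting (-29/16, 19/16, 17/16) gives ∇V = (0, 0, 0), so (-29/16, 19/16, 17/16) is indeed a critical point.
The Hessian is constant: H = [[6, 4, 2], [4, 6, 2], [2, 2, 4]].
Leading principal minors: Δ₁ = 6, Δ₂ = 20, Δ₃ = 64.
All leading minors are positive, so H is positive definite: a local minimum.

local minimum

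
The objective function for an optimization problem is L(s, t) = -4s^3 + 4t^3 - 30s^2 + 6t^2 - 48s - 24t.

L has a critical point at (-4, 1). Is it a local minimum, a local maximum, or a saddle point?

local minimum

The mixed partial ∂²L/∂s∂t is 0, so the Hessian at any point is diag(L_ss, L_tt) = diag(-12(2s + 5), 12(2t + 1)).
At (-4, 1): H = diag(36, 36).
Both eigenvalues are positive, so H is positive definite: a local minimum.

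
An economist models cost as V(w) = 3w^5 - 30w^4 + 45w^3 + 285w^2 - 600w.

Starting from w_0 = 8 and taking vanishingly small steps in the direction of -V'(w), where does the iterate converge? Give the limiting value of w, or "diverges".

V'(w) = 15(w - 5)(w - 4)(w - 1)(w + 2), so V'(8) = 12600.
Gradient descent moves in the -V' direction, i.e. w is decreasing.
The nearest critical point in that direction is w = 5, where V'' = 420 > 0 (a local minimum). The iterate converges there.

5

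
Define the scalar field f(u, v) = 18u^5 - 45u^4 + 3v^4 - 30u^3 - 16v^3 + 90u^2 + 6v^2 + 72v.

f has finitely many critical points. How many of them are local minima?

f separates as a function of u plus a function of v, so ∇f=0 decouples.
∂f/∂u = 90u(u - 2)(u - 1)(u + 1) = 0 at u ∈ {-1, 0, 1, 2}; ∂f/∂v = 12(v - 3)(v - 2)(v + 1) = 0 at v ∈ {-1, 2, 3}.
The Hessian is diagonal: diag(f_uu, f_vv). Second derivatives: f_uu(-1)=-540, f_uu(0)=180, f_uu(1)=-180, f_uu(2)=540; f_vv(-1)=144, f_vv(2)=-36, f_vv(3)=48.
Local minima occur where both diagonal entries positive: (0, -1), (0, 3), (2, -1), (2, 3). Count: 4.

4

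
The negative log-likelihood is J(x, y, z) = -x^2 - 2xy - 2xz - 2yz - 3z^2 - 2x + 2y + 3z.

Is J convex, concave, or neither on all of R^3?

J is quadratic, so its Hessian is the constant matrix H = [[-2, -2, -2], [-2, 0, -2], [-2, -2, -6]].
Leading principal minors: -2, -4, 16.
Neither pattern holds ⇒ H is indefinite ⇒ neither convex nor concave.

neither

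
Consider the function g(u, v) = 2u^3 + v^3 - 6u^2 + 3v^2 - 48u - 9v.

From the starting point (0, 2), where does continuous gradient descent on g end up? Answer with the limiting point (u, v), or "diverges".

g is separable, so gradient descent decouples: u follows -∂g/∂u, v follows -∂g/∂v.
∂g/∂u = 6(u - 4)(u + 2); at u=0 this is -48, so u increases.
∂g/∂v = 3(v - 1)(v + 3); at v=2 this is 15, so v decreases.
u converges to its nearest critical value 4 (a local min of the u-part); v converges to 1. The iterate converges to (4, 1).

(4, 1)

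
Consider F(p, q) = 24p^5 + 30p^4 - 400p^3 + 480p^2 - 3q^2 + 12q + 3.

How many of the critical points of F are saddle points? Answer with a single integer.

2

F separates as a function of p plus a function of q, so ∇F=0 decouples.
∂F/∂p = 120p(p - 2)(p - 1)(p + 4) = 0 at p ∈ {-4, 0, 1, 2}; ∂F/∂q = -6(q - 2) = 0 at q ∈ {2}.
The Hessian is diagonal: diag(F_pp, F_qq). Second derivatives: F_pp(-4)=-14400, F_pp(0)=960, F_pp(1)=-600, F_pp(2)=1440; F_qq(2)=-6.
Saddle points occur where the two diagonal entries have opposite signs: (0, 2), (2, 2). Count: 2.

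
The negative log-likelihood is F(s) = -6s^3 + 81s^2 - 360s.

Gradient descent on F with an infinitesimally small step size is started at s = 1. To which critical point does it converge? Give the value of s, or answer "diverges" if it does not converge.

F'(s) = -18(s - 5)(s - 4), so F'(1) = -216.
Gradient descent moves in the -F' direction, i.e. s is increasing.
The nearest critical point in that direction is s = 4, where F'' = 18 > 0 (a local minimum). The iterate converges there.

4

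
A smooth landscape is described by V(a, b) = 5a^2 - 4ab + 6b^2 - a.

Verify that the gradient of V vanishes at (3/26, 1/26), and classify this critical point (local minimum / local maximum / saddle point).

local minimum

∇V = (10a - 4b - 1, -4a + 12b); substituting (3/26, 1/26) gives ∇V = (0, 0), so (3/26, 1/26) is indeed a critical point.
The Hessian of V is constant: H = [[10, -4], [-4, 12]].
det(H) = 10·12 − (-4)² = 104.
det(H) > 0 and tr(H) = 22 > 0, so H is positive definite and the point is a local minimum.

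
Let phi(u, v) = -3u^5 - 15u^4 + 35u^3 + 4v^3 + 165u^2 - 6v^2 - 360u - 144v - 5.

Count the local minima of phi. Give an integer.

2

phi separates as a function of u plus a function of v, so ∇phi=0 decouples.
∂phi/∂u = -15(u - 2)(u - 1)(u + 3)(u + 4) = 0 at u ∈ {-4, -3, 1, 2}; ∂phi/∂v = 12(v - 4)(v + 3) = 0 at v ∈ {-3, 4}.
The Hessian is diagonal: diag(phi_uu, phi_vv). Second derivatives: phi_uu(-4)=450, phi_uu(-3)=-300, phi_uu(1)=300, phi_uu(2)=-450; phi_vv(-3)=-84, phi_vv(4)=84.
Local minima occur where both diagonal entries positive: (-4, 4), (1, 4). Count: 2.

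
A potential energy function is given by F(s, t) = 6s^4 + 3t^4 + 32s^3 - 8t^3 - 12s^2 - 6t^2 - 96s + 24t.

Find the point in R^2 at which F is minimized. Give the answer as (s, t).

(-4, -1)

F(s,t) separates as P(s) + Q(t), so its minimum is min P + min Q.
P'(s) = 24(s - 1)(s + 1)(s + 4) vanishes at s ∈ {-4, -1, 1}; Q'(t) = 12(t - 2)(t - 1)(t + 1) vanishes at t ∈ {-1, 1, 2}.
Local minima of P (where P''>0): P(-4)=-320, P(1)=-70. Local minima of Q: Q(-1)=-19, Q(2)=8.
So the global minimum of F is P(-4) + Q(-1) = -320 − 19 = -339, attained at (-4, -1).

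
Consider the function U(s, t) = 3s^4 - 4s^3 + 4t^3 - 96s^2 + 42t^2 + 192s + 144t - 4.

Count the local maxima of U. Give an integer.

U separates as a function of s plus a function of t, so ∇U=0 decouples.
∂U/∂s = 12(s - 4)(s - 1)(s + 4) = 0 at s ∈ {-4, 1, 4}; ∂U/∂t = 12(t + 3)(t + 4) = 0 at t ∈ {-4, -3}.
The Hessian is diagonal: diag(U_ss, U_tt). Second derivatives: U_ss(-4)=480, U_ss(1)=-180, U_ss(4)=288; U_tt(-4)=-12, U_tt(-3)=12.
Local maxima occur where both diagonal entries negative: (1, -4). Count: 1.

1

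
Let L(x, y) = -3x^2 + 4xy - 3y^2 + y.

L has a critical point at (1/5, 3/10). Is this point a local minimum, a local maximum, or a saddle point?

local maximum

The Hessian of L is constant: H = [[-6, 4], [4, -6]].
det(H) = (-6)·(-6) − 4² = 20.
det(H) > 0 and tr(H) = -12 < 0, so H is negative definite and the point is a local maximum.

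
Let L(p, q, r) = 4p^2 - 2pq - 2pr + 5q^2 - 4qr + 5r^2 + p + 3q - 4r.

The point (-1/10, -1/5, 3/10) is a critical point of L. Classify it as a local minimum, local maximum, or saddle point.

The Hessian is constant: H = [[8, -2, -2], [-2, 10, -4], [-2, -4, 10]].
Leading principal minors: Δ₁ = 8, Δ₂ = 76, Δ₃ = 560.
All leading minors are positive, so H is positive definite: a local minimum.

local minimum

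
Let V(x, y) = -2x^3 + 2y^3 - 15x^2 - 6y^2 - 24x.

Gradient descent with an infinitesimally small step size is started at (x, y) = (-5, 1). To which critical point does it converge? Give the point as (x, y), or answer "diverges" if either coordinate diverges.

(-4, 2)

V is separable, so gradient descent decouples: x follows -∂V/∂x, y follows -∂V/∂y.
∂V/∂x = -6(x + 1)(x + 4); at x=-5 this is -24, so x increases.
∂V/∂y = 6y(y - 2); at y=1 this is -6, so y increases.
x converges to its nearest critical value -4 (a local min of the x-part); y converges to 2. The iterate converges to (-4, 2).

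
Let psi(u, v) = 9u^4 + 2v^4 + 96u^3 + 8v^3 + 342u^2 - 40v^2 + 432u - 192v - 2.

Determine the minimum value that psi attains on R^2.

psi(u,v) separates as P(u) + Q(v) − 2, so its minimum is min P + min Q − 2.
P'(u) = 36(u + 1)(u + 3)(u + 4) vanishes at u ∈ {-4, -3, -1}; Q'(v) = 8(v - 3)(v + 2)(v + 4) vanishes at v ∈ {-4, -2, 3}.
Local minima of P (where P''>0): P(-4)=-96, P(-1)=-177. Local minima of Q: Q(-4)=128, Q(3)=-558.
So the global minimum of psi is P(-1) + Q(3) − 2 = -177 − 558 − 2 = -737, attained at (-1, 3).

-737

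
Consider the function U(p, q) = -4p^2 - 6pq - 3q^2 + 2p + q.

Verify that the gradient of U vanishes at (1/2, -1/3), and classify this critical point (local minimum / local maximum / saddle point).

local maximum

∇U = (-8p - 6q + 2, -6p - 6q + 1); substituting (1/2, -1/3) gives ∇U = (0, 0), so (1/2, -1/3) is indeed a critical point.
The Hessian of U is constant: H = [[-8, -6], [-6, -6]].
det(H) = (-8)·(-6) − (-6)² = 12.
det(H) > 0 and tr(H) = -14 < 0, so H is negative definite and the point is a local maximum.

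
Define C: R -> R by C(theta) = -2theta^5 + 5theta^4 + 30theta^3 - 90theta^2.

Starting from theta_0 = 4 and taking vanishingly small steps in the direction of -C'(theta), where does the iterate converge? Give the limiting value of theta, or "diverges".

C'(theta) = -10theta(theta - 3)(theta - 2)(theta + 3), so C'(4) = -560.
Gradient descent moves in the -C' direction, i.e. theta is increasing.
There is no critical point above theta=4, and C' keeps the same sign, so the iterate runs off to +∞.

diverges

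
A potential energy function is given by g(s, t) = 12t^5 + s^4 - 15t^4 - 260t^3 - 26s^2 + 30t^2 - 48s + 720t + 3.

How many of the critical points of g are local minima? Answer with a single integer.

4

g separates as a function of s plus a function of t, so ∇g=0 decouples.
∂g/∂s = 4(s - 4)(s + 1)(s + 3) = 0 at s ∈ {-3, -1, 4}; ∂g/∂t = 60(t - 4)(t - 1)(t + 1)(t + 3) = 0 at t ∈ {-3, -1, 1, 4}.
The Hessian is diagonal: diag(g_ss, g_tt). Second derivatives: g_ss(-3)=56, g_ss(-1)=-40, g_ss(4)=140; g_tt(-3)=-3360, g_tt(-1)=1200, g_tt(1)=-1440, g_tt(4)=6300.
Local minima occur where both diagonal entries positive: (-3, -1), (-3, 4), (4, -1), (4, 4). Count: 4.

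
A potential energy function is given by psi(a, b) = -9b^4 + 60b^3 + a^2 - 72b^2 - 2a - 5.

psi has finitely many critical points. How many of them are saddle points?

2

psi separates as a function of a plus a function of b, so ∇psi=0 decouples.
∂psi/∂a = 2(a - 1) = 0 at a ∈ {1}; ∂psi/∂b = -36b(b - 4)(b - 1) = 0 at b ∈ {0, 1, 4}.
The Hessian is diagonal: diag(psi_aa, psi_bb). Second derivatives: psi_aa(1)=2; psi_bb(0)=-144, psi_bb(1)=108, psi_bb(4)=-432.
Saddle points occur where the two diagonal entries have opposite signs: (1, 0), (1, 4). Count: 2.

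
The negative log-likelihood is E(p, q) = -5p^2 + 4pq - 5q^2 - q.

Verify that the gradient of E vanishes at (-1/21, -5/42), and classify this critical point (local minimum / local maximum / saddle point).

local maximum

∇E = (-10p + 4q, 4p - 10q - 1); substituting (-1/21, -5/42) gives ∇E = (0, 0), so (-1/21, -5/42) is indeed a critical point.
The Hessian of E is constant: H = [[-10, 4], [4, -10]].
det(H) = (-10)·(-10) − 4² = 84.
det(H) > 0 and tr(H) = -20 < 0, so H is negative definite and the point is a local maximum.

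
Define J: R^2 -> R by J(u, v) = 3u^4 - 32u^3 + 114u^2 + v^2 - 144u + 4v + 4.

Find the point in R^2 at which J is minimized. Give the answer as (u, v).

(1, -2)

J(u,v) separates as P(u) + Q(v) + 4, so its minimum is min P + min Q + 4.
P'(u) = 12(u - 4)(u - 3)(u - 1) vanishes at u ∈ {1, 3, 4}; Q'(v) = 2v + 4 vanishes at v ∈ {-2}.
Local minima of P (where P''>0): P(1)=-59, P(4)=-32. Local minima of Q: Q(-2)=-4.
So the global minimum of J is P(1) + Q(-2) + 4 = -59 − 4 + 4 = -59, attained at (1, -2).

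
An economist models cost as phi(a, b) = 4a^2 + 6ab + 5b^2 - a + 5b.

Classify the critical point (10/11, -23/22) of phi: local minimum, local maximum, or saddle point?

local minimum

The Hessian of phi is constant: H = [[8, 6], [6, 10]].
det(H) = 8·10 − 6² = 44.
det(H) > 0 and tr(H) = 18 > 0, so H is positive definite and the point is a local minimum.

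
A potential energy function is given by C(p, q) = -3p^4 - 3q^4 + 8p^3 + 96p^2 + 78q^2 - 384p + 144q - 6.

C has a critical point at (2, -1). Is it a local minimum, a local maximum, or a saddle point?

local minimum

The mixed partial ∂²C/∂p∂q is 0, so the Hessian at any point is diag(C_pp, C_qq) = diag(12(-3p^2 + 4p + 16), 12(-3q^2 + 13)).
At (2, -1): H = diag(144, 120).
Both eigenvalues are positive, so H is positive definite: a local minimum.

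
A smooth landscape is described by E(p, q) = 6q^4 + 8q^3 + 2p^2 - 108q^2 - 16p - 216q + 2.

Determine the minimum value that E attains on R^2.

-948

E(p,q) separates as A(p) + B(q) + 2, so its minimum is min A + min B + 2.
A'(p) = 4p - 16 vanishes at p ∈ {4}; B'(q) = 24(q - 3)(q + 1)(q + 3) vanishes at q ∈ {-3, -1, 3}.
Local minima of A (where A''>0): A(4)=-32. Local minima of B: B(-3)=-54, B(3)=-918.
So the global minimum of E is A(4) + B(3) + 2 = -32 − 918 + 2 = -948, attained at (4, 3).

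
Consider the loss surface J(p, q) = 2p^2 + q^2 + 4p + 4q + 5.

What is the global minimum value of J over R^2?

-1

J(p,q) separates as A(p) + B(q) + 5, so its minimum is min A + min B + 5.
A'(p) = 4p + 4 vanishes at p ∈ {-1}; B'(q) = 2q + 4 vanishes at q ∈ {-2}.
Local minima of A (where A''>0): A(-1)=-2. Local minima of B: B(-2)=-4.
So the global minimum of J is A(-1) + B(-2) + 5 = -2 − 4 + 5 = -1, attained at (-1, -2).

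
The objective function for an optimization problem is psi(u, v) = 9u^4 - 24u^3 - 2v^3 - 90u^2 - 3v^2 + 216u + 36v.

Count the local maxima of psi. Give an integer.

1

psi separates as a function of u plus a function of v, so ∇psi=0 decouples.
∂psi/∂u = 36(u - 3)(u - 1)(u + 2) = 0 at u ∈ {-2, 1, 3}; ∂psi/∂v = -6(v - 2)(v + 3) = 0 at v ∈ {-3, 2}.
The Hessian is diagonal: diag(psi_uu, psi_vv). Second derivatives: psi_uu(-2)=540, psi_uu(1)=-216, psi_uu(3)=360; psi_vv(-3)=30, psi_vv(2)=-30.
Local maxima occur where both diagonal entries negative: (1, 2). Count: 1.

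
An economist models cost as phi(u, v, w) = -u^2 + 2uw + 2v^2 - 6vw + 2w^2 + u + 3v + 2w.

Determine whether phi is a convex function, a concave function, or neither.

neither

phi is quadratic, so its Hessian is the constant matrix H = [[-2, 0, 2], [0, 4, -6], [2, -6, 4]].
Leading principal minors: -2, -8, 24.
Neither pattern holds ⇒ H is indefinite ⇒ neither convex nor concave.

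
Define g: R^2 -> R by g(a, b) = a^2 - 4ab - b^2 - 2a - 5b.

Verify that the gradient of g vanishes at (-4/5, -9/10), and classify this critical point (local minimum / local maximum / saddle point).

∇g = (2a - 4b - 2, -4a - 2b - 5); substituting (-4/5, -9/10) gives ∇g = (0, 0), so (-4/5, -9/10) is indeed a critical point.
The Hessian of g is constant: H = [[2, -4], [-4, -2]].
det(H) = 2·(-2) − (-4)² = -20.
Since det(H) < 0, H is indefinite and the critical point is a saddle point.

saddle point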